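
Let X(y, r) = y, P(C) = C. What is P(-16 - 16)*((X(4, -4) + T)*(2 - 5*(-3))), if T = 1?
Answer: -2720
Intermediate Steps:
P(-16 - 16)*((X(4, -4) + T)*(2 - 5*(-3))) = (-16 - 16)*((4 + 1)*(2 - 5*(-3))) = -160*(2 + 15) = -160*17 = -32*85 = -2720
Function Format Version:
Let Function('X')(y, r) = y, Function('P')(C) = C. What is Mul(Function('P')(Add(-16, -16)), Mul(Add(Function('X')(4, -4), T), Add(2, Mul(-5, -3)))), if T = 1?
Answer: -2720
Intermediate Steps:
Mul(Function('P')(Add(-16, -16)), Mul(Add(Function('X')(4, -4), T), Add(2, Mul(-5, -3)))) = Mul(Add(-16, -16), Mul(Add(4, 1), Add(2, Mul(-5, -3)))) = Mul(-32, Mul(5, Add(2, 15))) = Mul(-32, Mul(5, 17)) = Mul(-32, 85) = -2720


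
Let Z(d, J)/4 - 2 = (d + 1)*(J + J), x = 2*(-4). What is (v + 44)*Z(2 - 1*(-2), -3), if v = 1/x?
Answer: -4914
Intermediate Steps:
x = -8
Z(d, J) = 8 + 8*J*(1 + d) (Z(d, J) = 8 + 4*((d + 1)*(J + J)) = 8 + 4*((1 + d)*(2*J)) = 8 + 4*(2*J*(1 + d)) = 8 + 8*J*(1 + d))
v = -⅛ (v = 1/(-8) = -⅛ ≈ -0.12500)
(v + 44)*Z(2 - 1*(-2), -3) = (-⅛ + 44)*(8 + 8*(-3) + 8*(-3)*(2 - 1*(-2))) = 351*(8 - 24 + 8*(-3)*(2 + 2))/8 = 351*(8 - 24 + 8*(-3)*4)/8 = 351*(8 - 24 - 96)/8 = (351/8)*(-112) = -4914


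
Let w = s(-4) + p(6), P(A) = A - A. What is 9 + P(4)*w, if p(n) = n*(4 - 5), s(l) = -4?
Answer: 9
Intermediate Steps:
p(n) = -n (p(n) = n*(-1) = -n)
P(A) = 0
w = -10 (w = -4 - 1*6 = -4 - 6 = -10)
9 + P(4)*w = 9 + 0*(-10) = 9 + 0 = 9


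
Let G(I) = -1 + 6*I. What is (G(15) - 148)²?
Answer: 3481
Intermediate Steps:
(G(15) - 148)² = ((-1 + 6*15) - 148)² = ((-1 + 90) - 148)² = (89 - 148)² = (-59)² = 3481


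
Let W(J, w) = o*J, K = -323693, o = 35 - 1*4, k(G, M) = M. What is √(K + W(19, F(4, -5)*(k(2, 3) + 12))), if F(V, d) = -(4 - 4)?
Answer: 4*I*√20194 ≈ 568.42*I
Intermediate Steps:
F(V, d) = 0 (F(V, d) = -1*0 = 0)
o = 31 (o = 35 - 4 = 31)
W(J, w) = 31*J
√(K + W(19, F(4, -5)*(k(2, 3) + 12))) = √(-323693 + 31*19) = √(-323693 + 589) = √(-323104) = 4*I*√20194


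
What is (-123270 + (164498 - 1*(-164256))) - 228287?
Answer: -22803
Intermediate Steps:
(-123270 + (164498 - 1*(-164256))) - 228287 = (-123270 + (164498 + 164256)) - 228287 = (-123270 + 328754) - 228287 = 205484 - 228287 = -22803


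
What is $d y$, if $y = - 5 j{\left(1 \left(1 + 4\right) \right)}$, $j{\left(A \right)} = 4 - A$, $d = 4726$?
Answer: $23630$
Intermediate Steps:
$y = 5$ ($y = - 5 \left(4 - 1 \left(1 + 4\right)\right) = - 5 \left(4 - 1 \cdot 5\right) = - 5 \left(4 - 5\right) = \left(-5\right) \left(-1\right) = 5$)
$d y = 4726 \cdot 5 = 23630$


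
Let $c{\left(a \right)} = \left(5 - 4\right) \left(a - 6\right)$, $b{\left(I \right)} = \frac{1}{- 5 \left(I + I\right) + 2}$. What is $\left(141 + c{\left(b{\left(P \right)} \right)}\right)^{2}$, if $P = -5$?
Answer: $\frac{49294441}{2704} \approx 18230.0$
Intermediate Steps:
$b{\left(I \right)} = \frac{1}{2 - 10 I}$ ($b{\left(I \right)} = \frac{1}{- 5 \cdot 2 I + 2} = \frac{1}{- 10 I + 2} = \frac{1}{2 - 10 I}$)
$c{\left(a \right)} = -6 + a$ ($c{\left(a \right)} = 1 \left(-6 + a\right) = -6 + a$)
$\left(141 + c{\left(b{\left(P \right)} \right)}\right)^{2} = \left(141 - \left(6 + \frac{1}{-2 + 10 \left(-5\right)}\right)\right)^{2} = \left(141 - \left(6 + \frac{1}{-2 - 50}\right)\right)^{2} = \left(141 - \frac{311}{52}\right)^{2} = \left(\frac{7021}{52}\right)^{2} = \frac{49294441}{2704}$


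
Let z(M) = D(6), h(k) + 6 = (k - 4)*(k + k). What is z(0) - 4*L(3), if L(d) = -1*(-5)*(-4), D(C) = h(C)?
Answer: 98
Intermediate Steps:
h(k) = -6 + 2*k*(-4 + k) (h(k) = -6 + (k - 4)*(k + k) = -6 + (-4 + k)*(2*k) = -6 + 2*k*(-4 + k))
D(C) = -6 - 8*C + 2*C²
z(M) = 18 (z(M) = -6 - 8*6 + 2*6² = -6 - 48 + 2*36 = -6 - 48 + 72 = 18)
L(d) = -20 (L(d) = 5*(-4) = -20)
z(0) - 4*L(3) = 18 - 4*(-20) = 18 + 80 = 98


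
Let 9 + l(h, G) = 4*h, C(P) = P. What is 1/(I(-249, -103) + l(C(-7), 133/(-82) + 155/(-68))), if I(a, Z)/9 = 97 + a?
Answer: -1/1405 ≈ -0.00071174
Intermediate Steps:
I(a, Z) = 873 + 9*a (I(a, Z) = 9*(97 + a) = 873 + 9*a)
l(h, G) = -9 + 4*h
1/(I(-249, -103) + l(C(-7), 133/(-82) + 155/(-68))) = 1/((873 + 9*(-249)) + (-9 + 4*(-7))) = 1/((873 - 2241) + (-9 - 28)) = 1/(-1368 - 37) = 1/(-1405) = -1/1405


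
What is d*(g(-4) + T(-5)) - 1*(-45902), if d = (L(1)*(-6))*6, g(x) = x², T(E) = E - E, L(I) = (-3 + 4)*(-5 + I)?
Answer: 48206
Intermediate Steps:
L(I) = -5 + I (L(I) = 1*(-5 + I) = -5 + I)
T(E) = 0
d = 144 (d = ((-5 + 1)*(-6))*6 = -4*(-6)*6 = 24*6 = 144)
d*(g(-4) + T(-5)) - 1*(-45902) = 144*((-4)² + 0) - 1*(-45902) = 144*(16 + 0) + 45902 = 144*16 + 45902 = 2304 + 45902 = 48206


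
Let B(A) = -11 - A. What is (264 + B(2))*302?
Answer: 75802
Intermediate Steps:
(264 + B(2))*302 = (264 + (-11 - 1*2))*302 = (264 + (-11 - 2))*302 = (264 - 13)*302 = 251*302 = 75802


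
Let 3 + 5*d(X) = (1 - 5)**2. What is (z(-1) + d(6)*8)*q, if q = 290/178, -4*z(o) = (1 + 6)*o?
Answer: 13079/356 ≈ 36.739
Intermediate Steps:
z(o) = -7*o/4 (z(o) = -(1 + 6)*o/4 = -7*o/4)
d(X) = 13/5 (d(X) = -3/5 + (1 - 5)**2/5 = -3/5 + (1/5)*(-4)**2 = -3/5 + (1/5)*16 = -3/5 + 16/5 = 13/5)
q = 145/89 (q = 290*(1/178) = 145/89 ≈ 1.6292)
(z(-1) + d(6)*8)*q = (-7/4*(-1) + (13/5)*8)*(145/89) = (7/4 + 104/5)*(145/89) = (451/20)*(145/89) = 13079/356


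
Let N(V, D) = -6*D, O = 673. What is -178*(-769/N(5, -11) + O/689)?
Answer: 43202647/22737 ≈ 1900.1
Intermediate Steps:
-178*(-769/N(5, -11) + O/689) = -178*(-769/((-6*(-11))) + 673/689) = -178*(-769/66 + 673*(1/689)) = -178*(-769*1/66 + 673/689) = -178*(-769/66 + 673/689) = -178*(-485423/45474) = 43202647/22737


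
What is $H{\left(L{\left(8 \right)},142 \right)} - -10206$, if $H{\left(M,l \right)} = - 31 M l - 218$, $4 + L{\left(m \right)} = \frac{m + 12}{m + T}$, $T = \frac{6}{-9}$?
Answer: $\frac{171496}{11} \approx 15591.0$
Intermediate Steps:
$T = - \frac{2}{3}$ ($T = 6 \left(- \frac{1}{9}\right) = - \frac{2}{3} \approx -0.66667$)
$L{\left(m \right)} = -4 + \frac{12 + m}{- \frac{2}{3} + m}$ ($L{\left(m \right)} = -4 + \frac{m + 12}{m - \frac{2}{3}} = -4 + \frac{12 + m}{- \frac{2}{3} + m}$)
$H{\left(M,l \right)} = -218 - 31 M l$ ($H{\left(M,l \right)} = - 31 M l - 218 = -218 - 31 M l$)
$H{\left(L{\left(8 \right)},142 \right)} - -10206 = \left(-218 - 31 \frac{44 - 72}{-2 + 3 \cdot 8} \cdot 142\right) - -10206 = \left(-218 - 31 \frac{44 - 72}{-2 + 24} \cdot 142\right) + 10206 = \left(-218 - 31 \cdot \frac{1}{22} \left(-28\right) 142\right) + 10206 = \left(-218 - \left(- \frac{434}{11}\right) 142\right) + 10206 = \left(-218 + \frac{61628}{11}\right) + 10206 = \frac{59230}{11} + 10206 = \frac{171496}{11}$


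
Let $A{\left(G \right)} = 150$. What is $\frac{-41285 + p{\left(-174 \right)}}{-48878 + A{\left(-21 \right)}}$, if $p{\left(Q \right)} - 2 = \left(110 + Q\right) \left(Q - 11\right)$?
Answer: $\frac{29443}{48728} \approx 0.60423$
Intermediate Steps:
$p{\left(Q \right)} = 2 + \left(-11 + Q\right) \left(110 + Q\right)$ ($p{\left(Q \right)} = 2 + \left(110 + Q\right) \left(Q - 11\right) = 2 + \left(110 + Q\right) \left(-11 + Q\right) = 2 + \left(-11 + Q\right) \left(110 + Q\right)$)
$\frac{-41285 + p{\left(-174 \right)}}{-48878 + A{\left(-21 \right)}} = \frac{-41285 + \left(-1208 + \left(-174\right)^{2} + 99 \left(-174\right)\right)}{-48878 + 150} = \frac{-41285 - -11842}{-48728} = \left(-41285 + 11842\right) \left(- \frac{1}{48728}\right) = \left(-29443\right) \left(- \frac{1}{48728}\right) = \frac{29443}{48728}$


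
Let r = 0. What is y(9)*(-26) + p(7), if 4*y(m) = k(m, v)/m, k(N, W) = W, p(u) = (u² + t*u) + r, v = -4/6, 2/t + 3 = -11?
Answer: 1309/27 ≈ 48.482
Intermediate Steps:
t = -⅐ (t = 2/(-3 - 11) = 2/(-14) = 2*(-1/14) = -⅐ ≈ -0.14286)
v = -⅔ (v = -4*⅙ = -⅔ ≈ -0.66667)
p(u) = u² - u/7 (p(u) = (u² - u/7) + 0 = u² - u/7)
y(m) = -1/(6*m) (y(m) = (-2/(3*m))/4 = -1/(6*m))
y(9)*(-26) + p(7) = -⅙/9*(-26) + 7*(-⅐ + 7) = -⅙*⅑*(-26) + 7*(48/7) = -1/54*(-26) + 48 = 13/27 + 48 = 1309/27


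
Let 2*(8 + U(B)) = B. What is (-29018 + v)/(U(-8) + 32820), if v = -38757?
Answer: -67775/32808 ≈ -2.0658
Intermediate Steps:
U(B) = -8 + B/2
(-29018 + v)/(U(-8) + 32820) = (-29018 - 38757)/((-8 + (1/2)*(-8)) + 32820) = -67775/((-8 - 4) + 32820) = -67775/(-12 + 32820) = -67775/32808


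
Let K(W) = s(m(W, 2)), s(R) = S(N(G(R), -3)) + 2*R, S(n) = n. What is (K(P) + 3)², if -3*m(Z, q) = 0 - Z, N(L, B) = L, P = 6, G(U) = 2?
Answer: 81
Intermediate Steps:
m(Z, q) = Z/3 (m(Z, q) = -(0 - Z)/3 = -(-1)*Z/3 = Z/3)
s(R) = 2 + 2*R
K(W) = 2 + 2*W/3 (K(W) = 2 + 2*(W/3) = 2 + 2*W/3)
(K(P) + 3)² = ((2 + (⅔)*6) + 3)² = ((2 + 4) + 3)² = (6 + 3)² = 9² = 81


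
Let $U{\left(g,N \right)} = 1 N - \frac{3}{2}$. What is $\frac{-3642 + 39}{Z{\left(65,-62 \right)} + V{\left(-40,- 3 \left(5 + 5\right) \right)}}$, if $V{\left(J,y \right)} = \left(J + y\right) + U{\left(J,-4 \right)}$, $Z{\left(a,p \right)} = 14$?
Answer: $\frac{2402}{41} \approx 58.585$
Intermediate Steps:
$U{\left(g,N \right)} = - \frac{3}{2} + N$ ($U{\left(g,N \right)} = N - \frac{3}{2} = - \frac{3}{2} + N$)
$V{\left(J,y \right)} = - \frac{11}{2} + J + y$ ($V{\left(J,y \right)} = \left(J + y\right) - \frac{11}{2} = - \frac{11}{2} + J + y$)
$\frac{-3642 + 39}{Z{\left(65,-62 \right)} + V{\left(-40,- 3 \left(5 + 5\right) \right)}} = \frac{-3642 + 39}{14 - \left(\frac{91}{2} + 3 \left(5 + 5\right)\right)} = - \frac{3603}{14 - \frac{151}{2}} = - \frac{3603}{- \frac{123}{2}} = \left(-3603\right) \left(- \frac{2}{123}\right) = \frac{2402}{41}$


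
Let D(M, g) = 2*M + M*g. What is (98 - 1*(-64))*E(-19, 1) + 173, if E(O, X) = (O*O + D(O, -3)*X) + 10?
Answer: 63353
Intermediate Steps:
E(O, X) = 10 + O² - O*X (E(O, X) = (O*O + (O*(2 - 3))*X) + 10 = (O² + (O*(-1))*X) + 10 = (O² + (-O)*X) + 10 = (O² - O*X) + 10 = 10 + O² - O*X)
(98 - 1*(-64))*E(-19, 1) + 173 = (98 - 1*(-64))*(10 + (-19)² - 1*(-19)*1) + 173 = (98 + 64)*(10 + 361 + 19) + 173 = 162*390 + 173 = 63180 + 173 = 63353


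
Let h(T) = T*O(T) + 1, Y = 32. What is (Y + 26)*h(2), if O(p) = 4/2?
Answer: 290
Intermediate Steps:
O(p) = 2 (O(p) = 4*(1/2) = 2)
h(T) = 1 + 2*T (h(T) = T*2 + 1 = 2*T + 1 = 1 + 2*T)
(Y + 26)*h(2) = (32 + 26)*(1 + 2*2) = 58*(1 + 4) = 58*5 = 290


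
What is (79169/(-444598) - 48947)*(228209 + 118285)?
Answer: -3770169592091325/222299 ≈ -1.6960e+10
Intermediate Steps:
(79169/(-444598) - 48947)*(228209 + 118285) = (79169*(-1/444598) - 48947)*346494 = (-79169/444598 - 48947)*346494 = -21761817475/444598*346494 = -3770169592091325/222299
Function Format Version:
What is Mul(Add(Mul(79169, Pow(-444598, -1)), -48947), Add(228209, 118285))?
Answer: Rational(-3770169592091325, 222299) ≈ -1.6960e+10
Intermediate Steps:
Mul(Add(Mul(79169, Pow(-444598, -1)), -48947), Add(228209, 118285)) = Mul(Add(Mul(79169, Rational(-1, 444598)), -48947), 346494) = Mul(Add(Rational(-79169, 444598), -48947), 346494) = Mul(Rational(-21761817475, 444598), 346494) = Rational(-3770169592091325, 222299)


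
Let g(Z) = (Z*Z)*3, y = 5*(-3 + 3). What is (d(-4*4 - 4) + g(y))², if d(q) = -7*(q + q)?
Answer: 78400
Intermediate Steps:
d(q) = -14*q
y = 0 (y = 5*0 = 0)
g(Z) = 3*Z² (g(Z) = Z²*3 = 3*Z²)
(d(-4*4 - 4) + g(y))² = (-14*(-4*4 - 4) + 3*0²)² = (-14*(-16 - 4) + 3*0)² = (-14*(-20) + 0)² = (280 + 0)² = 280² = 78400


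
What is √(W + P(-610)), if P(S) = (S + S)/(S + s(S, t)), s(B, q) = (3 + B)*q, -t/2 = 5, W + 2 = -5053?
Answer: 2*I*√94190187/273 ≈ 71.1*I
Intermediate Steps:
W = -5055 (W = -2 - 5053 = -5055)
t = -10 (t = -2*5 = -10)
s(B, q) = q*(3 + B)
P(S) = 2*S/(-30 - 9*S) (P(S) = (S + S)/(S - 10*(3 + S)) = (2*S)/(S + (-30 - 10*S)) = (2*S)/(-30 - 9*S) = 2*S/(-30 - 9*S))
√(W + P(-610)) = √(-5055 + (⅔)*(-610)/(-10 - 3*(-610))) = √(-5055 + (⅔)*(-610)/(-10 + 1830)) = √(-5055 + (⅔)*(-610)/1820) = √(-5055 + (⅔)*(-610)*(1/1820)) = √(-5055 - 61/273) = √(-1380076/273) = 2*I*√94190187/273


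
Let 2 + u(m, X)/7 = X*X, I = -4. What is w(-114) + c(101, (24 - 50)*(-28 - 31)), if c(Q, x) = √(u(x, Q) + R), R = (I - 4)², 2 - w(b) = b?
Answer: 116 + √71457 ≈ 383.31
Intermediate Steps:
w(b) = 2 - b
u(m, X) = -14 + 7*X² (u(m, X) = -14 + 7*(X*X) = -14 + 7*X²)
R = 64 (R = (-4 - 4)² = (-8)² = 64)
c(Q, x) = √(50 + 7*Q²) (c(Q, x) = √((-14 + 7*Q²) + 64) = √(50 + 7*Q²))
w(-114) + c(101, (24 - 50)*(-28 - 31)) = (2 - 1*(-114)) + √(50 + 7*101²) = (2 + 114) + √(50 + 7*10201) = 116 + √(50 + 71407) = 116 + √71457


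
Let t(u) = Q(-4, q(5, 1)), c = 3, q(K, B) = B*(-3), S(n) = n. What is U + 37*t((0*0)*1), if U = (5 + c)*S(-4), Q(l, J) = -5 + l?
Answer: -365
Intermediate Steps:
q(K, B) = -3*B
t(u) = -9 (t(u) = -5 - 4 = -9)
U = -32 (U = (5 + 3)*(-4) = 8*(-4) = -32)
U + 37*t((0*0)*1) = -32 + 37*(-9) = -32 - 333 = -365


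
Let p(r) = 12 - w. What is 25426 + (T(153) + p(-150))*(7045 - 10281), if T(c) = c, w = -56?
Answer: -689730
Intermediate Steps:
p(r) = 68 (p(r) = 12 - 1*(-56) = 12 + 56 = 68)
25426 + (T(153) + p(-150))*(7045 - 10281) = 25426 + (153 + 68)*(7045 - 10281) = 25426 + 221*(-3236) = 25426 - 715156 = -689730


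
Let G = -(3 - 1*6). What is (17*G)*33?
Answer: 1683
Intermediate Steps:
G = 3 (G = -(3 - 6) = -1*(-3) = 3)
(17*G)*33 = (17*3)*33 = 51*33 = 1683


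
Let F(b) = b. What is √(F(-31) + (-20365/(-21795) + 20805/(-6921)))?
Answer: I*√41289551316661/1117357 ≈ 5.7508*I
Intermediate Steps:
√(F(-31) + (-20365/(-21795) + 20805/(-6921))) = √(-31 + (-20365/(-21795) + 20805/(-6921))) = √(-31 + (-20365*(-1/21795) + 20805*(-1/6921))) = √(-31 + (4073/4359 - 6935/2307)) = √(-31 - 2314806/1117357) = √(-36952873/1117357) = I*√41289551316661/1117357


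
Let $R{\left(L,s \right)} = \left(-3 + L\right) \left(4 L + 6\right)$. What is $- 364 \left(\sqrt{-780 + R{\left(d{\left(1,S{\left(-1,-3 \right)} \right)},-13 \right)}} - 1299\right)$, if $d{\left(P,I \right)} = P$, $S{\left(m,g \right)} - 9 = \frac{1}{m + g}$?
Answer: $472836 - 7280 i \sqrt{2} \approx 4.7284 \cdot 10^{5} - 10295.0 i$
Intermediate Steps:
$S{\left(m,g \right)} = 9 + \frac{1}{g + m}$ ($S{\left(m,g \right)} = 9 + \frac{1}{m + g} = 9 + \frac{1}{g + m}$)
$R{\left(L,s \right)} = \left(-3 + L\right) \left(6 + 4 L\right)$
$- 364 \left(\sqrt{-780 + R{\left(d{\left(1,S{\left(-1,-3 \right)} \right)},-13 \right)}} - 1299\right) = - 364 \left(\sqrt{-780 - \left(24 - 4\right)} - 1299\right) = - 364 \left(\sqrt{-780 - 20} - 1299\right) = - 364 \left(\sqrt{-800} - 1299\right) = - 364 \left(20 i \sqrt{2} - 1299\right) = - 364 \left(-1299 + 20 i \sqrt{2}\right) = 472836 - 7280 i \sqrt{2}$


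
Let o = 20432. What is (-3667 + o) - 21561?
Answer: -4796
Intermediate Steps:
(-3667 + o) - 21561 = (-3667 + 20432) - 21561 = 16765 - 21561 = -4796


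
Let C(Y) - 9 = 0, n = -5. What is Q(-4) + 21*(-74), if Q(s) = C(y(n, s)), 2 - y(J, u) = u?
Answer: -1545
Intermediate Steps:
y(J, u) = 2 - u
C(Y) = 9 (C(Y) = 9 + 0 = 9)
Q(s) = 9
Q(-4) + 21*(-74) = 9 + 21*(-74) = 9 - 1554 = -1545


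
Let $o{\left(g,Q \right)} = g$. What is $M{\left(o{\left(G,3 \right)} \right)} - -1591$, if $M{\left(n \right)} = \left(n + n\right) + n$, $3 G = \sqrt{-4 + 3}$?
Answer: $1591 + i \approx 1591.0 + 1.0 i$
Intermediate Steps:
$G = \frac{i}{3}$ ($G = \frac{\sqrt{-4 + 3}}{3} = \frac{\sqrt{-1}}{3} = \frac{i}{3} \approx 0.33333 i$)
$M{\left(n \right)} = 3 n$ ($M{\left(n \right)} = 2 n + n = 3 n$)
$M{\left(o{\left(G,3 \right)} \right)} - -1591 = 3 \frac{i}{3} - -1591 = i + 1591 = 1591 + i$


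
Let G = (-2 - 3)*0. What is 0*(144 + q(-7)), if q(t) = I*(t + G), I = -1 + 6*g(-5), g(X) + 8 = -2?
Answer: 0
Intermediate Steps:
G = 0 (G = -5*0 = 0)
g(X) = -10 (g(X) = -8 - 2 = -10)
I = -61 (I = -1 + 6*(-10) = -1 - 60 = -61)
q(t) = -61*t (q(t) = -61*(t + 0) = -61*t)
0*(144 + q(-7)) = 0*(144 - 61*(-7)) = 0*(144 + 427) = 0*571 = 0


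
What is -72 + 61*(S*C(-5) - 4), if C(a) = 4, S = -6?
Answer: -1780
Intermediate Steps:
-72 + 61*(S*C(-5) - 4) = -72 + 61*(-6*4 - 4) = -72 + 61*(-24 - 4) = -72 + 61*(-28) = -72 - 1708 = -1780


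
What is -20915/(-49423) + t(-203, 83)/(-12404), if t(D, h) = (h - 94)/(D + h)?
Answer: 31131015547/73565147040 ≈ 0.42318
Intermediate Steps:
t(D, h) = (-94 + h)/(D + h)
-20915/(-49423) + t(-203, 83)/(-12404) = -20915/(-49423) + ((-94 + 83)/(-203 + 83))/(-12404) = -20915*(-1/49423) + (-11/(-120))*(-1/12404) = 20915/49423 - 1/120*(-11)*(-1/12404) = 20915/49423 + (11/120)*(-1/12404) = 20915/49423 - 11/1488480 = 31131015547/73565147040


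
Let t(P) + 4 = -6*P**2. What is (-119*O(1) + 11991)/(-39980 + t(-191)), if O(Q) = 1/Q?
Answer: -5936/129435 ≈ -0.045861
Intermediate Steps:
t(P) = -4 - 6*P**2
(-119*O(1) + 11991)/(-39980 + t(-191)) = (-119/1 + 11991)/(-39980 + (-4 - 6*(-191)**2)) = (-119*1 + 11991)/(-39980 + (-4 - 6*36481)) = (-119 + 11991)/(-39980 + (-4 - 218886)) = 11872/(-39980 - 218890) = 11872/(-258870) = 11872*(-1/258870) = -5936/129435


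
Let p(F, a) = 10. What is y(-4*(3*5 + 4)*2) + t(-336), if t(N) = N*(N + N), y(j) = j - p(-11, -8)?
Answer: 225630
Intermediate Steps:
y(j) = -10 + j (y(j) = j - 1*10 = j - 10 = -10 + j)
t(N) = 2*N² (t(N) = N*(2*N) = 2*N²)
y(-4*(3*5 + 4)*2) + t(-336) = (-10 - 4*(3*5 + 4)*2) + 2*(-336)² = (-10 - 4*(15 + 4)*2) + 2*112896 = (-10 - 4*19*2) + 225792 = (-10 - 76*2) + 225792 = (-10 - 152) + 225792 = -162 + 225792 = 225630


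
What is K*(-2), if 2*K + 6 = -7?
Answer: 13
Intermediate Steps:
K = -13/2 (K = -3 + (1/2)*(-7) = -3 - 7/2 = -13/2 ≈ -6.5000)
K*(-2) = -13/2*(-2) = 13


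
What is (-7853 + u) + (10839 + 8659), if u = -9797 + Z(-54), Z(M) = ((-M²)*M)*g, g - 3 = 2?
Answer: 789168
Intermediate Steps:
g = 5 (g = 3 + 2 = 5)
Z(M) = -5*M³ (Z(M) = ((-M²)*M)*5 = -M³*5 = -5*M³)
u = 777523 (u = -9797 - 5*(-54)³ = -9797 - 5*(-157464) = -9797 + 787320 = 777523)
(-7853 + u) + (10839 + 8659) = (-7853 + 777523) + (10839 + 8659) = 769670 + 19498 = 789168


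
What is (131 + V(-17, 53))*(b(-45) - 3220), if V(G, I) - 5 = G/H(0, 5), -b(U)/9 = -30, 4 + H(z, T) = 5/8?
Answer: -11233600/27 ≈ -4.1606e+5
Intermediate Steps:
H(z, T) = -27/8 (H(z, T) = -4 + 5/8 = -27/8)
b(U) = 270 (b(U) = -9*(-30) = 270)
V(G, I) = 5 - 8*G/27 (V(G, I) = 5 + G/(-27/8) = 5 + G*(-8/27) = 5 - 8*G/27)
(131 + V(-17, 53))*(b(-45) - 3220) = (131 + (5 - 8/27*(-17)))*(270 - 3220) = (131 + (5 + 136/27))*(-2950) = (131 + 271/27)*(-2950) = (3808/27)*(-2950) = -11233600/27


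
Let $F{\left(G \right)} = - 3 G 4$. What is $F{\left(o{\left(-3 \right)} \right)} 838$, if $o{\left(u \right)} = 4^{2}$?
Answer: $-160896$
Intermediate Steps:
$o{\left(u \right)} = 16$
$F{\left(G \right)} = - 12 G$
$F{\left(o{\left(-3 \right)} \right)} 838 = \left(-12\right) 16 \cdot 838 = \left(-192\right) 838 = -160896$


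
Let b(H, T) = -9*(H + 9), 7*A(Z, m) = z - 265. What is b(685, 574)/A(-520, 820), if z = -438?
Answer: 43722/703 ≈ 62.193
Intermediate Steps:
A(Z, m) = -703/7 (A(Z, m) = (-438 - 265)/7 = (⅐)*(-703) = -703/7)
b(H, T) = -81 - 9*H (b(H, T) = -9*(9 + H) = -81 - 9*H)
b(685, 574)/A(-520, 820) = (-81 - 9*685)/(-703/7) = (-81 - 6165)*(-7/703) = -6246*(-7/703) = 43722/703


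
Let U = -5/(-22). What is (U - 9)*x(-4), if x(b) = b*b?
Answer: -1544/11 ≈ -140.36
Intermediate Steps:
x(b) = b²
U = 5/22 (U = -5*(-1/22) = 5/22 ≈ 0.22727)
(U - 9)*x(-4) = (5/22 - 9)*(-4)² = -193/22*16 = -1544/11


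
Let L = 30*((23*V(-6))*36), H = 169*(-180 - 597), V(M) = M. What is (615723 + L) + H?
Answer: 335370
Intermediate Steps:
H = -131313 (H = 169*(-777) = -131313)
L = -149040 (L = 30*((23*(-6))*36) = 30*(-138*36) = 30*(-4968) = -149040)
(615723 + L) + H = (615723 - 149040) - 131313 = 466683 - 131313 = 335370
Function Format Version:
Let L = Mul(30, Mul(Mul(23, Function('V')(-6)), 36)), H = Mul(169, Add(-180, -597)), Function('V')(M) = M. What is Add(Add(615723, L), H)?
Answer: 335370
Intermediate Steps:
H = -131313 (H = Mul(169, -777) = -131313)
L = -149040 (L = Mul(30, Mul(Mul(23, -6), 36)) = Mul(30, Mul(-138, 36)) = Mul(30, -4968) = -149040)
Add(Add(615723, L), H) = Add(Add(615723, -149040), -131313) = Add(466683, -131313) = 335370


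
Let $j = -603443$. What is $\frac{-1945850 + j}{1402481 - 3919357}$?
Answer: $\frac{2549293}{2516876} \approx 1.0129$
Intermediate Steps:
$\frac{-1945850 + j}{1402481 - 3919357} = \frac{-1945850 - 603443}{1402481 - 3919357} = - \frac{2549293}{-2516876} = \left(-2549293\right) \left(- \frac{1}{2516876}\right) = \frac{2549293}{2516876}$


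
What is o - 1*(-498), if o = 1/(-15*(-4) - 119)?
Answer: 29381/59 ≈ 497.98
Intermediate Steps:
o = -1/59 (o = 1/(60 - 119) = 1/(-59) = -1/59 ≈ -0.016949)
o - 1*(-498) = -1/59 - 1*(-498) = -1/59 + 498 = 29381/59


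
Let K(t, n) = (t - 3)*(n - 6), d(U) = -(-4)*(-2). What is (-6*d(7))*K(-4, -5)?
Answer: 3696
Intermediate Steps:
d(U) = -8 (d(U) = -1*8 = -8)
K(t, n) = (-6 + n)*(-3 + t) (K(t, n) = (-3 + t)*(-6 + n) = (-6 + n)*(-3 + t))
(-6*d(7))*K(-4, -5) = (-6*(-8))*(18 - 6*(-4) - 3*(-5) - 5*(-4)) = 48*(18 + 24 + 15 + 20) = 48*77 = 3696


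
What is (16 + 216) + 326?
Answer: 558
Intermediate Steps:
(16 + 216) + 326 = 232 + 326 = 558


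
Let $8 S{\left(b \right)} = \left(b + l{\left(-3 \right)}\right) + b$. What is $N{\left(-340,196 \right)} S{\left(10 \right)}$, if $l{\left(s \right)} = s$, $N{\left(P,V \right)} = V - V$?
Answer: $0$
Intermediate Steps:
$N{\left(P,V \right)} = 0$
$S{\left(b \right)} = - \frac{3}{8} + \frac{b}{4}$ ($S{\left(b \right)} = \frac{\left(b - 3\right) + b}{8} = \frac{\left(-3 + b\right) + b}{8} = \frac{-3 + 2 b}{8} = - \frac{3}{8} + \frac{b}{4}$)
$N{\left(-340,196 \right)} S{\left(10 \right)} = 0 \left(- \frac{3}{8} + \frac{1}{4} \cdot 10\right) = 0 \left(- \frac{3}{8} + \frac{5}{2}\right) = 0 \cdot \frac{17}{8} = 0$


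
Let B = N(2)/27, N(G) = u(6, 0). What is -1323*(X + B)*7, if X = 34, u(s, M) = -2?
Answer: -314188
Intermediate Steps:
N(G) = -2
B = -2/27 ≈ -0.074074
-1323*(X + B)*7 = -1323*(34 - 2/27)*7 = -44884*7 = -1323*6412/27 = -314188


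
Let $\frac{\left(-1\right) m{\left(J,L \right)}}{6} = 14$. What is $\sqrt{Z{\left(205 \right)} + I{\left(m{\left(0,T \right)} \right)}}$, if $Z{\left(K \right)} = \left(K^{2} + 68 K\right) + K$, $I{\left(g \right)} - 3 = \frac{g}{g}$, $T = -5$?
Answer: $\sqrt{56174} \approx 237.01$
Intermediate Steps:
$m{\left(J,L \right)} = -84$ ($m{\left(J,L \right)} = \left(-6\right) 14 = -84$)
$I{\left(g \right)} = 4$ ($I{\left(g \right)} = 3 + \frac{g}{g} = 3 + 1 = 4$)
$Z{\left(K \right)} = K^{2} + 69 K$
$\sqrt{Z{\left(205 \right)} + I{\left(m{\left(0,T \right)} \right)}} = \sqrt{205 \left(69 + 205\right) + 4} = \sqrt{205 \cdot 274 + 4} = \sqrt{56170 + 4} = \sqrt{56174}$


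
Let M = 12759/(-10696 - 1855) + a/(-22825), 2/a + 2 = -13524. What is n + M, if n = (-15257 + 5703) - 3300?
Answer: -2264167013573284/176131006975 ≈ -12855.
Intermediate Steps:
a = -1/6763 (a = 2/(-2 - 13524) = 2/(-13526) = 2*(-1/13526) = -1/6763 ≈ -0.00014786)
n = -12854 (n = -9554 - 3300 = -12854)
M = -179049916634/176131006975 (M = 12759/(-10696 - 1855) - 1/6763/(-22825) = 12759/(-12551) - 1/6763*(-1/22825) = 12759*(-1/12551) + 1/154365475 = -12759/12551 + 1/154365475 = -179049916634/176131006975 ≈ -1.0166)
n + M = -12854 - 179049916634/176131006975 = -2264167013573284/176131006975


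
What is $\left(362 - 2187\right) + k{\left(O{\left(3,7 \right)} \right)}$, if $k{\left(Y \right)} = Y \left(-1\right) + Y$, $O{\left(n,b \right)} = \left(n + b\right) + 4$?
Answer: $-1825$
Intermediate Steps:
$O{\left(n,b \right)} = 4 + b + n$ ($O{\left(n,b \right)} = \left(b + n\right) + 4 = 4 + b + n$)
$k{\left(Y \right)} = 0$ ($k{\left(Y \right)} = - Y + Y = 0$)
$\left(362 - 2187\right) + k{\left(O{\left(3,7 \right)} \right)} = \left(362 - 2187\right) + 0 = -1825 + 0 = -1825$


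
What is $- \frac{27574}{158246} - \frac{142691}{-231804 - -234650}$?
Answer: $- \frac{11329377795}{225184058} \approx -50.312$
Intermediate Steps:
$- \frac{27574}{158246} - \frac{142691}{-231804 - -234650} = \left(-27574\right) \frac{1}{158246} - \frac{142691}{-231804 + 234650} = - \frac{13787}{79123} - \frac{142691}{2846} = - \frac{11329377795}{225184058}$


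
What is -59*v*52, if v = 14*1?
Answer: -42952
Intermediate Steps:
v = 14
-59*v*52 = -59*14*52 = -826*52 = -42952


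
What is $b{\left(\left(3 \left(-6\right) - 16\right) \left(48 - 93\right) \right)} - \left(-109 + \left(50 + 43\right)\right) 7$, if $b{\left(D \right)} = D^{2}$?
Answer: $2341012$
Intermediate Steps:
$b{\left(\left(3 \left(-6\right) - 16\right) \left(48 - 93\right) \right)} - \left(-109 + \left(50 + 43\right)\right) 7 = \left(\left(3 \left(-6\right) - 16\right) \left(48 - 93\right)\right)^{2} - \left(-109 + \left(50 + 43\right)\right) 7 = \left(\left(-18 - 16\right) \left(-45\right)\right)^{2} - \left(-109 + 93\right) 7 = \left(\left(-34\right) \left(-45\right)\right)^{2} - \left(-16\right) 7 = 1530^{2} - -112 = 2340900 + 112 = 2341012$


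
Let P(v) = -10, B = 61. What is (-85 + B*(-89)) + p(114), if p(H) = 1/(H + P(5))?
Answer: -573455/104 ≈ -5514.0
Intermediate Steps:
p(H) = 1/(-10 + H) (p(H) = 1/(H - 10) = 1/(-10 + H))
(-85 + B*(-89)) + p(114) = (-85 + 61*(-89)) + 1/(-10 + 114) = (-85 - 5429) + 1/104 = -5514 + 1/104 = -573455/104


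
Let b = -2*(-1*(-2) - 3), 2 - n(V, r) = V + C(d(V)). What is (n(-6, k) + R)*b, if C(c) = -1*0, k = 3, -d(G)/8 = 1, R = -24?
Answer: -32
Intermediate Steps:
d(G) = -8 (d(G) = -8*1 = -8)
C(c) = 0
n(V, r) = 2 - V (n(V, r) = 2 - (V + 0) = 2 - V)
b = 2 (b = -2*(2 - 3) = -2*(-1) = 2)
(n(-6, k) + R)*b = ((2 - 1*(-6)) - 24)*2 = ((2 + 6) - 24)*2 = (8 - 24)*2 = -16*2 = -32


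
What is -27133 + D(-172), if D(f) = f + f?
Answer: -27477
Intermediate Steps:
D(f) = 2*f
-27133 + D(-172) = -27133 + 2*(-172) = -27133 - 344 = -27477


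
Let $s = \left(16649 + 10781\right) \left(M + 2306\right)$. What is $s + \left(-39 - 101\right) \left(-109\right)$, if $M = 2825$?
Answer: $140758590$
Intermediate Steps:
$s = 140743330$ ($s = \left(16649 + 10781\right) \left(2825 + 2306\right) = 27430 \cdot 5131 = 140743330$)
$s + \left(-39 - 101\right) \left(-109\right) = 140743330 + \left(-39 - 101\right) \left(-109\right) = 140743330 - -15260 = 140743330 + 15260 = 140758590$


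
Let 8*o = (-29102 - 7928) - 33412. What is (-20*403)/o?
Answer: 32240/35221 ≈ 0.91536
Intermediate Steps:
o = -35221/4 (o = ((-29102 - 7928) - 33412)/8 = (-37030 - 33412)/8 = (⅛)*(-70442) = -35221/4 ≈ -8805.3)
(-20*403)/o = (-20*403)/(-35221/4) = -8060*(-4/35221) = 32240/35221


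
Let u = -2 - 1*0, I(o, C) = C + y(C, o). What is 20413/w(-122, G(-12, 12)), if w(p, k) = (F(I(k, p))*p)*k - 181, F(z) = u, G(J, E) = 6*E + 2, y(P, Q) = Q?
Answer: 20413/17875 ≈ 1.1420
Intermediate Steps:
I(o, C) = C + o
u = -2 (u = -2 + 0 = -2)
G(J, E) = 2 + 6*E
F(z) = -2
w(p, k) = -181 - 2*k*p (w(p, k) = (-2*p)*k - 181 = -2*k*p - 181 = -181 - 2*k*p)
20413/w(-122, G(-12, 12)) = 20413/(-181 - 2*(2 + 6*12)*(-122)) = 20413/(-181 - 2*(2 + 72)*(-122)) = 20413/(-181 - 2*74*(-122)) = 20413/(-181 + 18056) = 20413/17875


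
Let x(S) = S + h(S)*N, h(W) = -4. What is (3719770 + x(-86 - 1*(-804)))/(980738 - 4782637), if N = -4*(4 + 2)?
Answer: -3720584/3801899 ≈ -0.97861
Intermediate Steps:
N = -24 (N = -4*6 = -24)
x(S) = 96 + S (x(S) = S - 4*(-24) = S + 96 = 96 + S)
(3719770 + x(-86 - 1*(-804)))/(980738 - 4782637) = (3719770 + (96 + (-86 - 1*(-804))))/(980738 - 4782637) = (3719770 + (96 + (-86 + 804)))/(-3801899) = (3719770 + (96 + 718))*(-1/3801899) = (3719770 + 814)*(-1/3801899) = 3720584*(-1/3801899) = -3720584/3801899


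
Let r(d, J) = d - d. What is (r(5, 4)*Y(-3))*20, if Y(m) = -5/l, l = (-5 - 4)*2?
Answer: 0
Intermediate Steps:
r(d, J) = 0
l = -18 (l = -9*2 = -18)
Y(m) = 5/18 (Y(m) = -5/(-18) = -5*(-1/18) = 5/18)
(r(5, 4)*Y(-3))*20 = (0*(5/18))*20 = 0*20 = 0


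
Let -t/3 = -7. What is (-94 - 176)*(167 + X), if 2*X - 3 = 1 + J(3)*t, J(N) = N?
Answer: -54135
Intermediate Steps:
t = 21 (t = -3*(-7) = 21)
X = 67/2 (X = 3/2 + (1 + 3*21)/2 = 3/2 + (1 + 63)/2 = 3/2 + (½)*64 = 3/2 + 32 = 67/2 ≈ 33.500)
(-94 - 176)*(167 + X) = (-94 - 176)*(167 + 67/2) = -270*401/2 = -54135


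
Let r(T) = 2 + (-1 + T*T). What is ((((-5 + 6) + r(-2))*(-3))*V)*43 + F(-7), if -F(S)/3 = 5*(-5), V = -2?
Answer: 1623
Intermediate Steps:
F(S) = 75 (F(S) = -15*(-5) = -3*(-25) = 75)
r(T) = 1 + T**2 (r(T) = 2 + (-1 + T**2) = 1 + T**2)
((((-5 + 6) + r(-2))*(-3))*V)*43 + F(-7) = ((((-5 + 6) + (1 + (-2)**2))*(-3))*(-2))*43 + 75 = (((1 + (1 + 4))*(-3))*(-2))*43 + 75 = (((1 + 5)*(-3))*(-2))*43 + 75 = ((6*(-3))*(-2))*43 + 75 = -18*(-2)*43 + 75 = 36*43 + 75 = 1548 + 75 = 1623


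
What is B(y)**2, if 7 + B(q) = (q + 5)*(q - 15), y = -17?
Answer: 142129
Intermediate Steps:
B(q) = -7 + (-15 + q)*(5 + q) (B(q) = -7 + (q + 5)*(q - 15) = -7 + (5 + q)*(-15 + q) = -7 + (-15 + q)*(5 + q))
B(y)**2 = (-82 + (-17)**2 - 10*(-17))**2 = (-82 + 289 + 170)**2 = 377**2 = 142129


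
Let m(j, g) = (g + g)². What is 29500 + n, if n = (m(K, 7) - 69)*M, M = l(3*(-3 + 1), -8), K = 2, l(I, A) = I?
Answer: 28738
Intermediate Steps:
m(j, g) = 4*g² (m(j, g) = (2*g)² = 4*g²)
M = -6 (M = 3*(-3 + 1) = 3*(-2) = -6)
n = -762 (n = (4*7² - 69)*(-6) = (4*49 - 69)*(-6) = (196 - 69)*(-6) = 127*(-6) = -762)
29500 + n = 29500 - 762 = 28738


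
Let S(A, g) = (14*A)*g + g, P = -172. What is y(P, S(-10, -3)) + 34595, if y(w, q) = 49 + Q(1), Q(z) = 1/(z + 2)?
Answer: 103933/3 ≈ 34644.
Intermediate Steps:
S(A, g) = g + 14*A*g (S(A, g) = 14*A*g + g = g + 14*A*g)
Q(z) = 1/(2 + z)
y(w, q) = 148/3 (y(w, q) = 49 + 1/(2 + 1) = 49 + 1/3 = 49 + ⅓ = 148/3)
y(P, S(-10, -3)) + 34595 = 148/3 + 34595 = 103933/3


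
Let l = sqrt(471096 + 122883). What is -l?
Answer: -sqrt(593979) ≈ -770.70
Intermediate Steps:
l = sqrt(593979) ≈ 770.70
-l = -sqrt(593979)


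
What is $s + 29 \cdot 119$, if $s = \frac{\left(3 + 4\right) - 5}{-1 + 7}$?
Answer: $\frac{10354}{3} \approx 3451.3$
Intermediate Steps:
$s = \frac{1}{3}$ ($s = \frac{7 - 5}{6} = \frac{1}{6} \cdot 2 = \frac{1}{3} \approx 0.33333$)
$s + 29 \cdot 119 = \frac{1}{3} + 29 \cdot 119 = \frac{1}{3} + 3451 = \frac{10354}{3}$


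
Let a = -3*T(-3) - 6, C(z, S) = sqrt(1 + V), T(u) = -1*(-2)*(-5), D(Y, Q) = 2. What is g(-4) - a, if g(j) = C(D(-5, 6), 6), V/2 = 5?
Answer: -24 + sqrt(11) ≈ -20.683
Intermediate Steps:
V = 10 (V = 2*5 = 10)
T(u) = -10 (T(u) = 2*(-5) = -10)
C(z, S) = sqrt(11) (C(z, S) = sqrt(1 + 10) = sqrt(11))
g(j) = sqrt(11)
a = 24 (a = -3*(-10) - 6 = 30 - 6 = 24)
g(-4) - a = sqrt(11) - 1*24 = sqrt(11) - 24 = -24 + sqrt(11)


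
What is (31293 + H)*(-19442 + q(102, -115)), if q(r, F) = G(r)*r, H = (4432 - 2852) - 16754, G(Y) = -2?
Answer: -316673874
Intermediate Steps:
H = -15174 (H = 1580 - 16754 = -15174)
q(r, F) = -2*r
(31293 + H)*(-19442 + q(102, -115)) = (31293 - 15174)*(-19442 - 2*102) = 16119*(-19442 - 204) = 16119*(-19646) = -316673874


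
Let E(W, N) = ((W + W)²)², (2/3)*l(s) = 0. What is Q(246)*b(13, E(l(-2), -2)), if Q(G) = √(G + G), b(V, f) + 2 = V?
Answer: 22*√123 ≈ 243.99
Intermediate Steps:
l(s) = 0 (l(s) = (3/2)*0 = 0)
E(W, N) = 16*W⁴ (E(W, N) = ((2*W)²)² = (4*W²)² = 16*W⁴)
b(V, f) = -2 + V
Q(G) = √2*√G (Q(G) = √(2*G) = √2*√G)
Q(246)*b(13, E(l(-2), -2)) = (√2*√246)*(-2 + 13) = (2*√123)*11 = 22*√123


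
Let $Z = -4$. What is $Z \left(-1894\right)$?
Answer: $7576$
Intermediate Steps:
$Z \left(-1894\right) = \left(-4\right) \left(-1894\right) = 7576$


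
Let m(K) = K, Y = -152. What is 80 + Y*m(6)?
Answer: -832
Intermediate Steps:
80 + Y*m(6) = 80 - 152*6 = 80 - 912 = -832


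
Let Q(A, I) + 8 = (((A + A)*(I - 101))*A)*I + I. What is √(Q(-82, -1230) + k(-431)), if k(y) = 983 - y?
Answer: 16*√86000486 ≈ 1.4838e+5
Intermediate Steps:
Q(A, I) = -8 + I + 2*I*A²*(-101 + I) (Q(A, I) = -8 + ((((A + A)*(I - 101))*A)*I + I) = -8 + ((((2*A)*(-101 + I))*A)*I + I) = -8 + (((2*A*(-101 + I))*A)*I + I) = -8 + ((2*A²*(-101 + I))*I + I) = -8 + (2*I*A²*(-101 + I) + I) = -8 + (I + 2*I*A²*(-101 + I)) = -8 + I + 2*I*A²*(-101 + I))
√(Q(-82, -1230) + k(-431)) = √((-8 - 1230 - 202*(-1230)*(-82)² + 2*(-82)²*(-1230)²) + (983 - 1*(-431))) = √((-8 - 1230 - 202*(-1230)*6724 + 2*6724*1512900) + (983 + 431)) = √((-8 - 1230 + 1670645040 + 20345479200) + 1414) = √(22016123002 + 1414) = √22016124416 = 16*√86000486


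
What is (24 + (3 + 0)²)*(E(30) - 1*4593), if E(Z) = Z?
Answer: -150579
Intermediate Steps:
(24 + (3 + 0)²)*(E(30) - 1*4593) = (24 + (3 + 0)²)*(30 - 1*4593) = (24 + 3²)*(30 - 4593) = (24 + 9)*(-4563) = 33*(-4563) = -150579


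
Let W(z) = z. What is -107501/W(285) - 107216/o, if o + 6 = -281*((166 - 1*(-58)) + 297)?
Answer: -15708342347/41725995 ≈ -376.46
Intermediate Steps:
o = -146407 (o = -6 - 281*((166 - 1*(-58)) + 297) = -6 - 281*((166 + 58) + 297) = -6 - 281*(224 + 297) = -6 - 281*521 = -6 - 146401 = -146407)
-107501/W(285) - 107216/o = -107501/285 - 107216/(-146407) = -107501*1/285 - 107216*(-1/146407) = -107501/285 + 107216/146407 = -15708342347/41725995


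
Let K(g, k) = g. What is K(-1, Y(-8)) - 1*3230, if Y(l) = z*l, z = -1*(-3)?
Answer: -3231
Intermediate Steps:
z = 3
Y(l) = 3*l
K(-1, Y(-8)) - 1*3230 = -1 - 1*3230 = -1 - 3230 = -3231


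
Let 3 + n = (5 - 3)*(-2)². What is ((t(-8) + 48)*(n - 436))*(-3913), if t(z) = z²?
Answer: 188888336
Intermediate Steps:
n = 5 (n = -3 + (5 - 3)*(-2)² = -3 + 2*4 = -3 + 8 = 5)
((t(-8) + 48)*(n - 436))*(-3913) = (((-8)² + 48)*(5 - 436))*(-3913) = ((64 + 48)*(-431))*(-3913) = (112*(-431))*(-3913) = -48272*(-3913) = 188888336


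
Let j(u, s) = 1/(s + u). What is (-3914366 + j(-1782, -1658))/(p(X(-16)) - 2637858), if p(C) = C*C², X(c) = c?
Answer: 13465419041/9088321760 ≈ 1.4816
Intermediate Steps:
p(C) = C³
(-3914366 + j(-1782, -1658))/(p(X(-16)) - 2637858) = (-3914366 + 1/(-1658 - 1782))/((-16)³ - 2637858) = (-3914366 + 1/(-3440))/(-4096 - 2637858) = (-3914366 - 1/3440)/(-2641954) = -13465419041/3440*(-1/2641954) = 13465419041/9088321760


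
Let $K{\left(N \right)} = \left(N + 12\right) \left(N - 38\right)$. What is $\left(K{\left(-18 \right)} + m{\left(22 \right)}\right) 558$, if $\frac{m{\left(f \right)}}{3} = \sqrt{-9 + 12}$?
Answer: $187488 + 1674 \sqrt{3} \approx 1.9039 \cdot 10^{5}$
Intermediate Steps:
$K{\left(N \right)} = \left(-38 + N\right) \left(12 + N\right)$ ($K{\left(N \right)} = \left(12 + N\right) \left(-38 + N\right) = \left(-38 + N\right) \left(12 + N\right)$)
$m{\left(f \right)} = 3 \sqrt{3}$ ($m{\left(f \right)} = 3 \sqrt{-9 + 12} = 3 \sqrt{3}$)
$\left(K{\left(-18 \right)} + m{\left(22 \right)}\right) 558 = \left(\left(-456 + \left(-18\right)^{2} - -468\right) + 3 \sqrt{3}\right) 558 = \left(\left(-456 + 324 + 468\right) + 3 \sqrt{3}\right) 558 = \left(336 + 3 \sqrt{3}\right) 558 = 187488 + 1674 \sqrt{3}$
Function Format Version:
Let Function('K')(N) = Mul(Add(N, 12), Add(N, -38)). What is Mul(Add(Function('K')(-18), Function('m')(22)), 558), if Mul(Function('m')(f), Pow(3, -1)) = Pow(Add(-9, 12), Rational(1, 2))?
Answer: Add(187488, Mul(1674, Pow(3, Rational(1, 2)))) ≈ 1.9039e+5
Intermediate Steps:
Function('K')(N) = Mul(Add(-38, N), Add(12, N)) (Function('K')(N) = Mul(Add(12, N), Add(-38, N)) = Mul(Add(-38, N), Add(12, N)))
Function('m')(f) = Mul(3, Pow(3, Rational(1, 2))) (Function('m')(f) = Mul(3, Pow(Add(-9, 12), Rational(1, 2))) = Mul(3, Pow(3, Rational(1, 2))))
Mul(Add(Function('K')(-18), Function('m')(22)), 558) = Mul(Add(Add(-456, Pow(-18, 2), Mul(-26, -18)), Mul(3, Pow(3, Rational(1, 2)))), 558) = Mul(Add(Add(-456, 324, 468), Mul(3, Pow(3, Rational(1, 2)))), 558) = Mul(Add(336, Mul(3, Pow(3, Rational(1, 2)))), 558) = Add(187488, Mul(1674, Pow(3, Rational(1, 2))))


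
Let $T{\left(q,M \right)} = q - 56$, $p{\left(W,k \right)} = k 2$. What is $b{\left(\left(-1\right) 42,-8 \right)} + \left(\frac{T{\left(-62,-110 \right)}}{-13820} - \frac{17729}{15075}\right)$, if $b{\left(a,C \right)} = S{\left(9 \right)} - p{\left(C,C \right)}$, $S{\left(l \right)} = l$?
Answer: $\frac{496517657}{20833650} \approx 23.832$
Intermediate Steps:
$p{\left(W,k \right)} = 2 k$
$T{\left(q,M \right)} = -56 + q$
$b{\left(a,C \right)} = 9 - 2 C$
$b{\left(\left(-1\right) 42,-8 \right)} + \left(\frac{T{\left(-62,-110 \right)}}{-13820} - \frac{17729}{15075}\right) = \left(9 - -16\right) - \left(\frac{17729}{15075} - \frac{-56 - 62}{-13820}\right) = \left(9 + 16\right) - \frac{24323593}{20833650} = 25 + \left(\frac{59}{6910} - \frac{17729}{15075}\right) = 25 - \frac{24323593}{20833650} = \frac{496517657}{20833650}$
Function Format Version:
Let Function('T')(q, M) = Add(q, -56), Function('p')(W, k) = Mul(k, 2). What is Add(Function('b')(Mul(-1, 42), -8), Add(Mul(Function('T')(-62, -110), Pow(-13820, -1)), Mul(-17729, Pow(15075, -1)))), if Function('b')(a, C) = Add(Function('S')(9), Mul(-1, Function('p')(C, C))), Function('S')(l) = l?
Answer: Rational(496517657, 20833650) ≈ 23.832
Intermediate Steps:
Function('p')(W, k) = Mul(2, k)
Function('T')(q, M) = Add(-56, q)
Function('b')(a, C) = Add(9, Mul(-2, C)) (Function('b')(a, C) = Add(9, Mul(-1, Mul(2, C))) = Add(9, Mul(-2, C)))
Add(Function('b')(Mul(-1, 42), -8), Add(Mul(Function('T')(-62, -110), Pow(-13820, -1)), Mul(-17729, Pow(15075, -1)))) = Add(Add(9, Mul(-2, -8)), Add(Mul(Add(-56, -62), Pow(-13820, -1)), Mul(-17729, Pow(15075, -1)))) = Add(Add(9, 16), Add(Mul(-118, Rational(-1, 13820)), Mul(-17729, Rational(1, 15075)))) = Add(25, Add(Rational(59, 6910), Rational(-17729, 15075))) = Add(25, Rational(-24323593, 20833650)) = Rational(496517657, 20833650)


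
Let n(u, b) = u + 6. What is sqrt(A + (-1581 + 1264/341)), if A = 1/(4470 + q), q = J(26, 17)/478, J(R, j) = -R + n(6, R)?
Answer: 6*I*sqrt(5814652948803357406)/364298143 ≈ 39.715*I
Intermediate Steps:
n(u, b) = 6 + u
J(R, j) = 12 - R (J(R, j) = -R + (6 + 6) = -R + 12 = 12 - R)
q = -7/239 (q = (12 - 1*26)/478 = (12 - 26)*(1/478) = -14*1/478 = -7/239 ≈ -0.029289)
A = 239/1068323 (A = 1/(4470 - 7/239) = 1/(1068323/239) = 239/1068323 ≈ 0.00022372)
sqrt(A + (-1581 + 1264/341)) = sqrt(239/1068323 + (-1581 + 1264/341)) = sqrt(239/1068323 - 537857/341) = sqrt(-574604922312/364298143) = 6*I*sqrt(5814652948803357406)/364298143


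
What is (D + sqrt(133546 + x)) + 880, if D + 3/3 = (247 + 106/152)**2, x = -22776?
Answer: 359457729/5776 + sqrt(110770) ≈ 62566.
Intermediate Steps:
D = 354374849/5776 (D = -1 + (247 + 106/152)**2 = -1 + (247 + 106*(1/152))**2 = -1 + (247 + 53/76)**2 = -1 + (18825/76)**2 = -1 + 354380625/5776 = 354374849/5776 ≈ 61353.)
(D + sqrt(133546 + x)) + 880 = (354374849/5776 + sqrt(133546 - 22776)) + 880 = (354374849/5776 + sqrt(110770)) + 880 = 359457729/5776 + sqrt(110770)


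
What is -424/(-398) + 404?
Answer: 80608/199 ≈ 405.07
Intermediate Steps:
-424/(-398) + 404 = -424*(-1/398) + 404 = 212/199 + 404 = 80608/199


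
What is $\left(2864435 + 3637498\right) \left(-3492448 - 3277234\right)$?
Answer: $-44016018795306$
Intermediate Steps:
$\left(2864435 + 3637498\right) \left(-3492448 - 3277234\right) = 6501933 \left(-6769682\right) = -44016018795306$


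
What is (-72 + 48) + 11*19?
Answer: 185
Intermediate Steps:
(-72 + 48) + 11*19 = -24 + 209 = 185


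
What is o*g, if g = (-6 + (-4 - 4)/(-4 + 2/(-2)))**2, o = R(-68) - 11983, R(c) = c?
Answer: -5832684/25 ≈ -2.3331e+5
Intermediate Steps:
o = -12051 (o = -68 - 11983 = -12051)
g = 484/25 (g = (-6 - 8/(-4 + 2*(-1/2)))**2 = (-6 - 8/(-4 - 1))**2 = (-6 - 8/(-5))**2 = (-6 - 8*(-1/5))**2 = (-6 + 8/5)**2 = (-22/5)**2 = 484/25 ≈ 19.360)
o*g = -12051*484/25 = -5832684/25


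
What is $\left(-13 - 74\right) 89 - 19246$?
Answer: $-26989$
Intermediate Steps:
$\left(-13 - 74\right) 89 - 19246 = \left(-87\right) 89 - 19246 = -7743 - 19246 = -26989$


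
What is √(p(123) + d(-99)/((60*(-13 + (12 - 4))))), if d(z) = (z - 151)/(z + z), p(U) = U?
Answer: √4821927/198 ≈ 11.090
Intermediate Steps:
d(z) = (-151 + z)/(2*z) (d(z) = (-151 + z)/((2*z)) = (-151 + z)*(1/(2*z)) = (-151 + z)/(2*z))
√(p(123) + d(-99)/((60*(-13 + (12 - 4))))) = √(123 + ((½)*(-151 - 99)/(-99))/((60*(-13 + (12 - 4))))) = √(123 + ((½)*(-1/99)*(-250))/((60*(-13 + 8)))) = √(123 + 125/(99*((60*(-5))))) = √(123 + (125/99)/(-300)) = √(123 + (125/99)*(-1/300)) = √(123 - 5/1188) = √(146119/1188) = √4821927/198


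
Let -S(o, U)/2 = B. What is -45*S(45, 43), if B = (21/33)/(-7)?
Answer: -90/11 ≈ -8.1818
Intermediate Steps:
B = -1/11 (B = (21*(1/33))*(-⅐) = (7/11)*(-⅐) = -1/11 ≈ -0.090909)
S(o, U) = 2/11 (S(o, U) = -2*(-1/11) = 2/11)
-45*S(45, 43) = -45*2/11 = -90/11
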